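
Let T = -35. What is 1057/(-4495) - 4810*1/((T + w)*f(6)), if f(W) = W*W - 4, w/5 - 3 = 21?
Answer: -2449599/1222640 ≈ -2.0035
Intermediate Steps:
w = 120 (w = 15 + 5*21 = 15 + 105 = 120)
f(W) = -4 + W² (f(W) = W² - 4 = -4 + W²)
1057/(-4495) - 4810*1/((T + w)*f(6)) = 1057/(-4495) - 4810*1/((-35 + 120)*(-4 + 6²)) = 1057*(-1/4495) - 4810*1/(85*(-4 + 36)) = -1057/4495 - 4810/(32*85) = -1057/4495 - 4810/2720 = -1057/4495 - 4810*1/2720 = -1057/4495 - 481/272 = -2449599/1222640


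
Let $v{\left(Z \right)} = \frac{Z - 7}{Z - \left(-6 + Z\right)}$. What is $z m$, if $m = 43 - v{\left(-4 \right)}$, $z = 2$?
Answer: $\frac{269}{3} \approx 89.667$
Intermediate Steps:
$v{\left(Z \right)} = - \frac{7}{6} + \frac{Z}{6}$ ($v{\left(Z \right)} = \frac{-7 + Z}{6} = \left(-7 + Z\right) \frac{1}{6} = - \frac{7}{6} + \frac{Z}{6}$)
$m = \frac{269}{6}$ ($m = 43 - \left(- \frac{7}{6} + \frac{1}{6} \left(-4\right)\right) = 43 - \left(- \frac{7}{6} - \frac{2}{3}\right) = 43 - - \frac{11}{6} = 43 + \frac{11}{6} = \frac{269}{6} \approx 44.833$)
$z m = 2 \cdot \frac{269}{6} = \frac{269}{3}$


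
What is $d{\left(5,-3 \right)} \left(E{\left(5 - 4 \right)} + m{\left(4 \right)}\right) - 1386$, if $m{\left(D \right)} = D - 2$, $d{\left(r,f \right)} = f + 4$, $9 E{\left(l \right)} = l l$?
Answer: $- \frac{12455}{9} \approx -1383.9$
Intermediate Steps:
$E{\left(l \right)} = \frac{l^{2}}{9}$ ($E{\left(l \right)} = \frac{l l}{9} = \frac{l^{2}}{9}$)
$d{\left(r,f \right)} = 4 + f$
$m{\left(D \right)} = -2 + D$
$d{\left(5,-3 \right)} \left(E{\left(5 - 4 \right)} + m{\left(4 \right)}\right) - 1386 = \left(4 - 3\right) \left(\frac{\left(5 - 4\right)^{2}}{9} + \left(-2 + 4\right)\right) - 1386 = 1 \left(\frac{1^{2}}{9} + 2\right) - 1386 = 1 \left(\frac{1}{9} \cdot 1 + 2\right) - 1386 = 1 \left(\frac{1}{9} + 2\right) - 1386 = 1 \cdot \frac{19}{9} - 1386 = \frac{19}{9} - 1386 = - \frac{12455}{9}$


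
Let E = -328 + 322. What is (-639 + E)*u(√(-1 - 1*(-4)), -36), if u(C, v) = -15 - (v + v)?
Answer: -36765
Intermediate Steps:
E = -6
u(C, v) = -15 - 2*v
(-639 + E)*u(√(-1 - 1*(-4)), -36) = (-639 - 6)*(-15 - 2*(-36)) = -645*(-15 + 72) = -645*57 = -36765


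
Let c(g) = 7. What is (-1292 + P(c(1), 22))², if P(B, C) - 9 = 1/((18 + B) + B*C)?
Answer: 52741878336/32041 ≈ 1.6461e+6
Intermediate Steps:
P(B, C) = 9 + 1/(18 + B + B*C) (P(B, C) = 9 + 1/((18 + B) + B*C) = 9 + 1/(18 + B + B*C))
(-1292 + P(c(1), 22))² = (-1292 + (163 + 9*7 + 9*7*22)/(18 + 7 + 7*22))² = (-1292 + (163 + 63 + 1386)/(18 + 7 + 154))² = (-1292 + 1612/179)² = (-229656/179)² = 52741878336/32041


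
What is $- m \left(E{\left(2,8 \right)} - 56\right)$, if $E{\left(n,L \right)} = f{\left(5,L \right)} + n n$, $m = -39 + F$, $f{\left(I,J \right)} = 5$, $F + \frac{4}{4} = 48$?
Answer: $376$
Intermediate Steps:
$F = 47$ ($F = -1 + 48 = 47$)
$m = 8$ ($m = -39 + 47 = 8$)
$E{\left(n,L \right)} = 5 + n^{2}$ ($E{\left(n,L \right)} = 5 + n n = 5 + n^{2}$)
$- m \left(E{\left(2,8 \right)} - 56\right) = - 8 \left(\left(5 + 2^{2}\right) - 56\right) = - 8 \left(\left(5 + 4\right) - 56\right) = - 8 \left(9 - 56\right) = - 8 \left(-47\right) = \left(-1\right) \left(-376\right) = 376$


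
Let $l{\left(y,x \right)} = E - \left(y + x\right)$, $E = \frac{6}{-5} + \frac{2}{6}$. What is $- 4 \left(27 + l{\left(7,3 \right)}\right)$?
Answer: $- \frac{968}{15} \approx -64.533$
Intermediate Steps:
$E = - \frac{13}{15}$ ($E = 6 \left(- \frac{1}{5}\right) + 2 \cdot \frac{1}{6} = - \frac{6}{5} + \frac{1}{3} = - \frac{13}{15} \approx -0.86667$)
$l{\left(y,x \right)} = - \frac{13}{15} - x - y$ ($l{\left(y,x \right)} = - \frac{13}{15} - \left(y + x\right) = - \frac{13}{15} - \left(x + y\right) = - \frac{13}{15} - x - y$)
$- 4 \left(27 + l{\left(7,3 \right)}\right) = - 4 \left(27 - \frac{163}{15}\right) = \left(-4\right) \frac{242}{15} = - \frac{968}{15}$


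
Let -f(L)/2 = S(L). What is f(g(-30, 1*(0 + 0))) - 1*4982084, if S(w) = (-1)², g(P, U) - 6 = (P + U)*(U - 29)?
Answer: -4982086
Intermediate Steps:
g(P, U) = 6 + (-29 + U)*(P + U) (g(P, U) = 6 + (P + U)*(U - 29) = 6 + (P + U)*(-29 + U) = 6 + (-29 + U)*(P + U))
S(w) = 1
f(L) = -2 (f(L) = -2*1 = -2)
f(g(-30, 1*(0 + 0))) - 1*4982084 = -2 - 1*4982084 = -2 - 4982084 = -4982086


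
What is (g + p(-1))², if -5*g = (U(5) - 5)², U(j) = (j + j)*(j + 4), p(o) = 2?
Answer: 2082249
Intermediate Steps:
U(j) = 2*j*(4 + j) (U(j) = (2*j)*(4 + j) = 2*j*(4 + j))
g = -1445 (g = -(2*5*(4 + 5) - 5)²/5 = -(2*5*9 - 5)²/5 = -(90 - 5)²/5 = -⅕*85² = -⅕*7225 = -1445)
(g + p(-1))² = (-1445 + 2)² = (-1443)² = 2082249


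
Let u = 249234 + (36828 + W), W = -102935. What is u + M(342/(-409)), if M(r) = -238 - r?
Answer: 74801943/409 ≈ 1.8289e+5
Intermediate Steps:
u = 183127 (u = 249234 + (36828 - 102935) = 249234 - 66107 = 183127)
u + M(342/(-409)) = 183127 + (-238 - 342/(-409)) = 183127 + (-238 - 342*(-1)/409) = 183127 + (-238 - 1*(-342/409)) = 183127 + (-238 + 342/409) = 183127 - 97000/409 = 74801943/409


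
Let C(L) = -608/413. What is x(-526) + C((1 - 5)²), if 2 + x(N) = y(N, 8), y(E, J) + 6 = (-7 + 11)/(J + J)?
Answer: -15235/1652 ≈ -9.2222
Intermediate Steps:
y(E, J) = -6 + 2/J (y(E, J) = -6 + (-7 + 11)/(J + J) = -6 + 4/((2*J)) = -6 + 4*(1/(2*J)) = -6 + 2/J)
C(L) = -608/413 (C(L) = -608*1/413 = -608/413)
x(N) = -31/4 (x(N) = -2 + (-6 + 2/8) = -2 + (-6 + 2*(⅛)) = -2 + (-6 + ¼) = -2 - 23/4 = -31/4)
x(-526) + C((1 - 5)²) = -31/4 - 608/413 = -15235/1652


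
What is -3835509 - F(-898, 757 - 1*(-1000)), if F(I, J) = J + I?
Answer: -3836368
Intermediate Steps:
F(I, J) = I + J
-3835509 - F(-898, 757 - 1*(-1000)) = -3835509 - (-898 + (757 - 1*(-1000))) = -3835509 - (-898 + (757 + 1000)) = -3835509 - (-898 + 1757) = -3835509 - 1*859 = -3835509 - 859 = -3836368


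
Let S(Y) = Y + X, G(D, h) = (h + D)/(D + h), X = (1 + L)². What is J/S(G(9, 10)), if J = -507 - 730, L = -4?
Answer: -1237/10 ≈ -123.70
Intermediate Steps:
X = 9 (X = (1 - 4)² = (-3)² = 9)
G(D, h) = 1 (G(D, h) = (D + h)/(D + h) = 1)
S(Y) = 9 + Y (S(Y) = Y + 9 = 9 + Y)
J = -1237
J/S(G(9, 10)) = -1237/(9 + 1) = -1237/10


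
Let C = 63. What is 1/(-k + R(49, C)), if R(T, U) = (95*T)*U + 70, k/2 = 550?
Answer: 1/292235 ≈ 3.4219e-6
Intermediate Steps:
k = 1100 (k = 2*550 = 1100)
R(T, U) = 70 + 95*T*U (R(T, U) = 95*T*U + 70 = 70 + 95*T*U)
1/(-k + R(49, C)) = 1/(-1*1100 + (70 + 95*49*63)) = 1/(-1100 + (70 + 293265)) = 1/(-1100 + 293335) = 1/292235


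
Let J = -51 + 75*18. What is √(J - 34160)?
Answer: I*√32861 ≈ 181.28*I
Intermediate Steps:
J = 1299 (J = -51 + 1350 = 1299)
√(J - 34160) = √(1299 - 34160) = √(-32861) = I*√32861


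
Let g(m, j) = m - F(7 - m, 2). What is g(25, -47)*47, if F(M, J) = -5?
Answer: 1410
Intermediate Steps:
g(m, j) = 5 + m (g(m, j) = m - 1*(-5) = m + 5 = 5 + m)
g(25, -47)*47 = (5 + 25)*47 = 30*47 = 1410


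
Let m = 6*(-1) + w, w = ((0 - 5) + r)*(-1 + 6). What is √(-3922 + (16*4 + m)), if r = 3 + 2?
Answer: 2*I*√966 ≈ 62.161*I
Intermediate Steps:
r = 5
w = 0 (w = ((0 - 5) + 5)*(-1 + 6) = (-5 + 5)*5 = 0*5 = 0)
m = -6 (m = 6*(-1) + 0 = -6 + 0 = -6)
√(-3922 + (16*4 + m)) = √(-3922 + (16*4 - 6)) = √(-3922 + (64 - 6)) = √(-3922 + 58) = √(-3864) = 2*I*√966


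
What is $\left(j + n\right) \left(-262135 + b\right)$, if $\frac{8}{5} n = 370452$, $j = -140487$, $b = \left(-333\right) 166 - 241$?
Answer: $-28920967257$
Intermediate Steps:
$b = -55519$ ($b = -55278 - 241 = -55519$)
$n = \frac{463065}{2}$ ($n = \frac{5}{8} \cdot 370452 = \frac{463065}{2} \approx 2.3153 \cdot 10^{5}$)
$\left(j + n\right) \left(-262135 + b\right) = \left(-140487 + \frac{463065}{2}\right) \left(-262135 - 55519\right) = \frac{182091}{2} \left(-317654\right) = -28920967257$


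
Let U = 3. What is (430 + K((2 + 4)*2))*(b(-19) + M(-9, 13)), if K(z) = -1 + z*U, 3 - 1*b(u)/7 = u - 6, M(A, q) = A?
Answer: 86955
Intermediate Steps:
b(u) = 63 - 7*u (b(u) = 21 - 7*(u - 6) = 21 - 7*(-6 + u) = 21 + (42 - 7*u) = 63 - 7*u)
K(z) = -1 + 3*z (K(z) = -1 + z*3 = -1 + 3*z)
(430 + K((2 + 4)*2))*(b(-19) + M(-9, 13)) = (430 + (-1 + 3*((2 + 4)*2)))*((63 - 7*(-19)) - 9) = (430 + (-1 + 3*(6*2)))*((63 + 133) - 9) = (430 + (-1 + 3*12))*(196 - 9) = (430 + (-1 + 36))*187 = (430 + 35)*187 = 465*187 = 86955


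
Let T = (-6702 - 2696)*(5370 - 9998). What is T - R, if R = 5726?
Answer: 43488218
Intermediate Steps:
T = 43493944 (T = -9398*(-4628) = 43493944)
T - R = 43493944 - 1*5726 = 43493944 - 5726 = 43488218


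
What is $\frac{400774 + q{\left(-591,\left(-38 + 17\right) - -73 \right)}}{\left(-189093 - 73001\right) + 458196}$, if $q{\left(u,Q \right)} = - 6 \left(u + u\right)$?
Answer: $\frac{203933}{98051} \approx 2.0799$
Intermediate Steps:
$q{\left(u,Q \right)} = - 12 u$ ($q{\left(u,Q \right)} = - 6 \cdot 2 u = - 12 u$)
$\frac{400774 + q{\left(-591,\left(-38 + 17\right) - -73 \right)}}{\left(-189093 - 73001\right) + 458196} = \frac{400774 - -7092}{\left(-189093 - 73001\right) + 458196} = \frac{400774 + 7092}{-262094 + 458196} = \frac{407866}{196102} = 407866 \cdot \frac{1}{196102} = \frac{203933}{98051}$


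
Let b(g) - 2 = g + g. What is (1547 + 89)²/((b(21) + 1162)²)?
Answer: 669124/363609 ≈ 1.8402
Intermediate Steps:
b(g) = 2 + 2*g (b(g) = 2 + (g + g) = 2 + 2*g)
(1547 + 89)²/((b(21) + 1162)²) = (1547 + 89)²/(((2 + 2*21) + 1162)²) = 1636²/(((2 + 42) + 1162)²) = 2676496/((44 + 1162)²) = 2676496/(1206²) = 2676496/1454436 = 2676496*(1/1454436) = 669124/363609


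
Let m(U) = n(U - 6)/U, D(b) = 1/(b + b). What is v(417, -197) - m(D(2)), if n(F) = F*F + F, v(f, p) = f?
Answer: 1231/4 ≈ 307.75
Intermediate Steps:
D(b) = 1/(2*b)
n(F) = F + F² (n(F) = F² + F = F + F²)
m(U) = (-6 + U)*(-5 + U)/U (m(U) = ((U - 6)*(1 + (U - 6)))/U = ((-6 + U)*(1 + (-6 + U)))/U = ((-6 + U)*(-5 + U))/U = (-6 + U)*(-5 + U)/U)
v(417, -197) - m(D(2)) = 417 - (-11 + (½)/2 + 30/(((½)/2))) = 417 - (-11 + (½)*(½) + 30/(((½)*(½)))) = 417 - (-11 + ¼ + 30/(¼)) = 417 - (-11 + ¼ + 30*4) = 417 - (-11 + ¼ + 120) = 417 - 1*437/4 = 417 - 437/4 = 1231/4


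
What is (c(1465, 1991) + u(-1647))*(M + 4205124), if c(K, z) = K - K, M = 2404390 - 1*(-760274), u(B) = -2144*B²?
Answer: -42861461382776448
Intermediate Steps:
M = 3164664 (M = 2404390 + 760274 = 3164664)
c(K, z) = 0
(c(1465, 1991) + u(-1647))*(M + 4205124) = (0 - 2144*(-1647)²)*(3164664 + 4205124) = (0 - 2144*2712609)*7369788 = (0 - 5815833696)*7369788 = -5815833696*7369788 = -42861461382776448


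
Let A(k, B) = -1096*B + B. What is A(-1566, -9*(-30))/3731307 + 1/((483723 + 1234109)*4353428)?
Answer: -737002028812617031/9301474138770033824 ≈ -0.079235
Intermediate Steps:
A(k, B) = -1095*B
A(-1566, -9*(-30))/3731307 + 1/((483723 + 1234109)*4353428) = -(-9855)*(-30)/3731307 + 1/((483723 + 1234109)*4353428) = -1095*270*(1/3731307) + (1/4353428)/1717832 = -295650*1/3731307 + (1/1717832)*(1/4353428) = -98550/1243769 + 1/7478457928096 = -737002028812617031/9301474138770033824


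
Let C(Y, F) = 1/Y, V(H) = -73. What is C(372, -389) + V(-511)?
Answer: -27155/372 ≈ -72.997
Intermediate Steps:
C(372, -389) + V(-511) = 1/372 - 73 = -27155/372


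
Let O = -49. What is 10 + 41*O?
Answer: -1999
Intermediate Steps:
10 + 41*O = 10 + 41*(-49) = 10 - 2009 = -1999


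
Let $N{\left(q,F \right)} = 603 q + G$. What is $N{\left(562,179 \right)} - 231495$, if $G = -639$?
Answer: $106752$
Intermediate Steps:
$N{\left(q,F \right)} = -639 + 603 q$ ($N{\left(q,F \right)} = 603 q - 639 = -639 + 603 q$)
$N{\left(562,179 \right)} - 231495 = \left(-639 + 603 \cdot 562\right) - 231495 = \left(-639 + 338886\right) - 231495 = 338247 - 231495 = 106752$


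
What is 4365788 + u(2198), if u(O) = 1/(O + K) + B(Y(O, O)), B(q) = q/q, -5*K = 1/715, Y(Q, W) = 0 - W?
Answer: 34305710731436/7857849 ≈ 4.3658e+6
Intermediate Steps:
Y(Q, W) = -W
K = -1/3575 (K = -⅕/715 = -⅕*1/715 = -1/3575 ≈ -0.00027972)
B(q) = 1
u(O) = 1 + 1/(-1/3575 + O) (u(O) = 1/(O - 1/3575) + 1 = 1/(-1/3575 + O) + 1 = 1 + 1/(-1/3575 + O))
4365788 + u(2198) = 4365788 + (3574 + 3575*2198)/(-1 + 3575*2198) = 4365788 + (3574 + 7857850)/(-1 + 7857850) = 4365788 + 7861424/7857849 = 34305710731436/7857849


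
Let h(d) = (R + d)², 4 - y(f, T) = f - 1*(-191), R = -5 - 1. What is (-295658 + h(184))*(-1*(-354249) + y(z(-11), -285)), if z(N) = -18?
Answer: -93467913920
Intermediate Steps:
R = -6
y(f, T) = -187 - f (y(f, T) = 4 - (f - 1*(-191)) = 4 - (f + 191) = 4 - (191 + f) = 4 + (-191 - f) = -187 - f)
h(d) = (-6 + d)²
(-295658 + h(184))*(-1*(-354249) + y(z(-11), -285)) = (-295658 + (-6 + 184)²)*(-1*(-354249) + (-187 - 1*(-18))) = (-295658 + 178²)*(354249 + (-187 + 18)) = (-295658 + 31684)*(354249 - 169) = -263974*354080 = -93467913920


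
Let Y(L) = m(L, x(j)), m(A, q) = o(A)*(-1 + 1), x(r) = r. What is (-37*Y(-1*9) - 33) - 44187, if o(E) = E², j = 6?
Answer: -44220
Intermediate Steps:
m(A, q) = 0 (m(A, q) = A²*(-1 + 1) = A²*0 = 0)
Y(L) = 0
(-37*Y(-1*9) - 33) - 44187 = (-37*0 - 33) - 44187 = (0 - 33) - 44187 = -33 - 44187 = -44220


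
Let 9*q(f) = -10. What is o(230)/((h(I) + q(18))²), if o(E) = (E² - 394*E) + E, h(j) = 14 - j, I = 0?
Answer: -1518345/6728 ≈ -225.68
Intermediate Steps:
q(f) = -10/9 (q(f) = (⅑)*(-10) = -10/9)
o(E) = E² - 393*E
o(230)/((h(I) + q(18))²) = (230*(-393 + 230))/(((14 - 1*0) - 10/9)²) = (230*(-163))/(((14 + 0) - 10/9)²) = -37490/(14 - 10/9)² = -37490/((116/9)²) = -37490/13456/81 = -37490*81/13456 = -1518345/6728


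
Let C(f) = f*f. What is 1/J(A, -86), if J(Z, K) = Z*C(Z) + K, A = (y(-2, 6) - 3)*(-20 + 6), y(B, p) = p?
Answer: -1/74174 ≈ -1.3482e-5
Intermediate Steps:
A = -42 (A = (6 - 3)*(-20 + 6) = 3*(-14) = -42)
C(f) = f²
J(Z, K) = K + Z³ (J(Z, K) = Z*Z² + K = Z³ + K = K + Z³)
1/J(A, -86) = 1/(-86 + (-42)³) = 1/(-86 - 74088) = 1/(-74174) = -1/74174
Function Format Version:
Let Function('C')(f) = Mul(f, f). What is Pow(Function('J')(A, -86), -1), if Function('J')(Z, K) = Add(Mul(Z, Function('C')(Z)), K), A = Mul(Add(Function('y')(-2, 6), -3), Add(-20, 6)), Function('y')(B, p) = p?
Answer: Rational(-1, 74174) ≈ -1.3482e-5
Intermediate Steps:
A = -42 (A = Mul(Add(6, -3), Add(-20, 6)) = Mul(3, -14) = -42)
Function('C')(f) = Pow(f, 2)
Function('J')(Z, K) = Add(K, Pow(Z, 3)) (Function('J')(Z, K) = Add(Mul(Z, Pow(Z, 2)), K) = Add(Pow(Z, 3), K) = Add(K, Pow(Z, 3)))
Pow(Function('J')(A, -86), -1) = Pow(Add(-86, Pow(-42, 3)), -1) = Pow(Add(-86, -74088), -1) = Pow(-74174, -1) = Rational(-1, 74174)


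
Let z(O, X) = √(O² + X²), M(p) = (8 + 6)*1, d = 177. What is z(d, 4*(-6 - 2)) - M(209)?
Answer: -14 + √32353 ≈ 165.87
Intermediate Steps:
M(p) = 14 (M(p) = 14*1 = 14)
z(d, 4*(-6 - 2)) - M(209) = √(177² + (4*(-6 - 2))²) - 1*14 = √(31329 + (4*(-8))²) - 14 = √(31329 + (-32)²) - 14 = √(31329 + 1024) - 14 = √32353 - 14 = -14 + √32353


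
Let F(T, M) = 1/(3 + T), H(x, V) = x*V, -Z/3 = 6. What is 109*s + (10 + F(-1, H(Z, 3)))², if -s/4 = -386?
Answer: 673625/4 ≈ 1.6841e+5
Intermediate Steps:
Z = -18 (Z = -3*6 = -18)
s = 1544 (s = -4*(-386) = 1544)
H(x, V) = V*x
109*s + (10 + F(-1, H(Z, 3)))² = 109*1544 + (10 + 1/(3 - 1))² = 168296 + (10 + 1/2)² = 168296 + (10 + ½)² = 168296 + (21/2)² = 168296 + 441/4 = 673625/4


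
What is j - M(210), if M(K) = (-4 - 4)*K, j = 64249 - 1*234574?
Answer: -168645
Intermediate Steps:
j = -170325 (j = 64249 - 234574 = -170325)
M(K) = -8*K
j - M(210) = -170325 - (-8)*210 = -170325 - 1*(-1680) = -170325 + 1680 = -168645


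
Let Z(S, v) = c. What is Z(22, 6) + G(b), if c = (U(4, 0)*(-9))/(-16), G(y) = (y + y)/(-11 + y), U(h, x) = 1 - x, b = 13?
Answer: 217/16 ≈ 13.563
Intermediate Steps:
G(y) = 2*y/(-11 + y) (G(y) = (2*y)/(-11 + y) = 2*y/(-11 + y))
c = 9/16 (c = ((1 - 1*0)*(-9))/(-16) = ((1 + 0)*(-9))*(-1/16) = (1*(-9))*(-1/16) = -9*(-1/16) = 9/16 ≈ 0.56250)
Z(S, v) = 9/16
Z(22, 6) + G(b) = 9/16 + 2*13/(-11 + 13) = 9/16 + 2*13/2 = 9/16 + 2*13*(½) = 9/16 + 13 = 217/16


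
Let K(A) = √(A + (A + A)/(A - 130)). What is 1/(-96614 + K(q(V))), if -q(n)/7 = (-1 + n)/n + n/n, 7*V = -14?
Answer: -1628636/157349038795 - I*√240366/1101443271565 ≈ -1.035e-5 - 4.4512e-10*I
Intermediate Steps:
V = -2 (V = (⅐)*(-14) = -2)
q(n) = -7 - 7*(-1 + n)/n (q(n) = -7*((-1 + n)/n + n/n) = -7*((-1 + n)/n + 1) = -7*(1 + (-1 + n)/n) = -7 - 7*(-1 + n)/n)
K(A) = √(A + 2*A/(-130 + A)) (K(A) = √(A + (2*A)/(-130 + A)) = √(A + 2*A/(-130 + A)))
1/(-96614 + K(q(V))) = 1/(-96614 + √((-14 + 7/(-2))*(-128 + (-14 + 7/(-2)))/(-130 + (-14 + 7/(-2))))) = 1/(-96614 + √((-14 + 7*(-½))*(-128 + (-14 + 7*(-½)))/(-130 + (-14 + 7*(-½))))) = 1/(-96614 + √((-14 - 7/2)*(-128 + (-14 - 7/2))/(-130 + (-14 - 7/2)))) = 1/(-96614 + √(-35*(-128 - 35/2)/(2*(-130 - 35/2)))) = 1/(-96614 + √(-35/2*(-291/2)/(-295/2))) = 1/(-96614 + √(-35/2*(-2/295)*(-291/2))) = 1/(-96614 + √(-2037/118)) = 1/(-96614 + I*√240366/118)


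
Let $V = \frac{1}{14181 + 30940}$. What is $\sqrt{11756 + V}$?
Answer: $\frac{3 \sqrt{2659343889413}}{45121} \approx 108.43$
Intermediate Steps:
$V = \frac{1}{45121} \approx 2.2163 \cdot 10^{-5}$
$\sqrt{11756 + V} = \sqrt{11756 + \frac{1}{45121}} = \sqrt{\frac{530442477}{45121}} = \frac{3 \sqrt{2659343889413}}{45121}$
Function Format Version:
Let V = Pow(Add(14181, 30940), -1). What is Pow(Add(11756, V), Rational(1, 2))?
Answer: Mul(Rational(3, 45121), Pow(2659343889413, Rational(1, 2))) ≈ 108.43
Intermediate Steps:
V = Rational(1, 45121) (V = Pow(45121, -1) = Rational(1, 45121) ≈ 2.2163e-5)
Pow(Add(11756, V), Rational(1, 2)) = Pow(Add(11756, Rational(1, 45121)), Rational(1, 2)) = Pow(Rational(530442477, 45121), Rational(1, 2)) = Mul(Rational(3, 45121), Pow(2659343889413, Rational(1, 2)))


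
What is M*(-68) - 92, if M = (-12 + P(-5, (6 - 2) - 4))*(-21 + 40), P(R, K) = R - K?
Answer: 21872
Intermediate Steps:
M = -323 (M = (-12 + (-5 - ((6 - 2) - 4)))*(-21 + 40) = (-12 + (-5 - (4 - 4)))*19 = (-12 + (-5 - 1*0))*19 = (-12 + (-5 + 0))*19 = (-12 - 5)*19 = -17*19 = -323)
M*(-68) - 92 = -323*(-68) - 92 = 21964 - 92 = 21872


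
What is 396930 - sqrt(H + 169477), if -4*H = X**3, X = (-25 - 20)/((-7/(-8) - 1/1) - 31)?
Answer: 396930 - sqrt(8043058012117)/6889 ≈ 3.9652e+5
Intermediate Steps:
X = 120/83 (X = -45/((-7*(-1/8) - 1*1) - 31) = -45/((7/8 - 1) - 31) = -45/(-1/8 - 31) = -45/(-249/8) = -45*(-8/249) = 120/83 ≈ 1.4458)
H = -432000/571787 (H = -(120/83)**3/4 = -1/4*1728000/571787 = -432000/571787 ≈ -0.75553)
396930 - sqrt(H + 169477) = 396930 - sqrt(-432000/571787 + 169477) = 396930 - sqrt(96904313399/571787) = 396930 - sqrt(8043058012117)/6889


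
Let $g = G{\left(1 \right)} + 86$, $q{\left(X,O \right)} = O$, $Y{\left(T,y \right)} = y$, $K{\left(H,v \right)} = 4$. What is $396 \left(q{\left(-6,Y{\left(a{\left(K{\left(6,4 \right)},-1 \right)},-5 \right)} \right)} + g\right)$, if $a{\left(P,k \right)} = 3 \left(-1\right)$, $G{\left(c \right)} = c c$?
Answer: $32472$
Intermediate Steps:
$G{\left(c \right)} = c^{2}$
$a{\left(P,k \right)} = -3$
$g = 87$ ($g = 1^{2} + 86 = 1 + 86 = 87$)
$396 \left(q{\left(-6,Y{\left(a{\left(K{\left(6,4 \right)},-1 \right)},-5 \right)} \right)} + g\right) = 396 \left(-5 + 87\right) = 396 \cdot 82 = 32472$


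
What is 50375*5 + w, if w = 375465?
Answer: 627340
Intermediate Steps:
50375*5 + w = 50375*5 + 375465 = 251875 + 375465 = 627340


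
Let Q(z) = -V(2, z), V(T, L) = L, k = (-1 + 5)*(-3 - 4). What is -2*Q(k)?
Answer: -56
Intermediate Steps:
k = -28 (k = 4*(-7) = -28)
Q(z) = -z
-2*Q(k) = -(-2)*(-28) = -2*28 = -56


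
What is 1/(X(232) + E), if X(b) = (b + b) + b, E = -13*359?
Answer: -1/3971 ≈ -0.00025183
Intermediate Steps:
E = -4667
X(b) = 3*b (X(b) = 2*b + b = 3*b)
1/(X(232) + E) = 1/(3*232 - 4667) = 1/(696 - 4667) = 1/(-3971) = -1/3971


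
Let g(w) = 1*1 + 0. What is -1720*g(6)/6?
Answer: -860/3 ≈ -286.67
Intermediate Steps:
g(w) = 1 (g(w) = 1 + 0 = 1)
-1720*g(6)/6 = -1720/6 = -1720*⅙ = -860/3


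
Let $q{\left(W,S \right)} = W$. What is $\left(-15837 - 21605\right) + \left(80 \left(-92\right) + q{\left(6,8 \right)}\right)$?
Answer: $-44796$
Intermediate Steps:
$\left(-15837 - 21605\right) + \left(80 \left(-92\right) + q{\left(6,8 \right)}\right) = \left(-15837 - 21605\right) + \left(80 \left(-92\right) + 6\right) = -37442 + \left(-7360 + 6\right) = -37442 - 7354 = -44796$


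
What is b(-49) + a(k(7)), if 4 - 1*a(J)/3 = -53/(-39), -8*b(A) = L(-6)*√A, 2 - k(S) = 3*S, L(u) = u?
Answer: 103/13 + 21*I/4 ≈ 7.9231 + 5.25*I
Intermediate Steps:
k(S) = 2 - 3*S
b(A) = 3*√A/4 (b(A) = -(-3)*√A/4 = 3*√A/4)
a(J) = 103/13 (a(J) = 12 - (-159)/(-39) = 12 - (-159)*(-1)/39 = 12 - 3*53/39 = 12 - 53/13 = 103/13)
b(-49) + a(k(7)) = 3*√(-49)/4 + 103/13 = 3*(7*I)/4 + 103/13 = 21*I/4 + 103/13 = 103/13 + 21*I/4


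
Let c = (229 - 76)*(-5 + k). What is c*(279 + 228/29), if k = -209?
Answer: -272380698/29 ≈ -9.3924e+6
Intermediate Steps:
c = -32742 (c = (229 - 76)*(-5 - 209) = 153*(-214) = -32742)
c*(279 + 228/29) = -32742*(279 + 228/29) = -32742*8319/29 = -272380698/29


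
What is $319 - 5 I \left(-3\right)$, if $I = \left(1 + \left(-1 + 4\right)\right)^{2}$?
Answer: $76560$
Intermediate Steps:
$I = 16$ ($I = \left(1 + 3\right)^{2} = 4^{2} = 16$)
$319 - 5 I \left(-3\right) = 319 \left(-5\right) 16 \left(-3\right) = 319 \left(\left(-80\right) \left(-3\right)\right) = 319 \cdot 240 = 76560$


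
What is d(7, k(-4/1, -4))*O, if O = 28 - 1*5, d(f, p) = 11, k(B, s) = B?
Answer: 253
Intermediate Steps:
O = 23 (O = 28 - 5 = 23)
d(7, k(-4/1, -4))*O = 11*23 = 253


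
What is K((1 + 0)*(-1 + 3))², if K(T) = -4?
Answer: 16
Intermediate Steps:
K((1 + 0)*(-1 + 3))² = (-4)² = 16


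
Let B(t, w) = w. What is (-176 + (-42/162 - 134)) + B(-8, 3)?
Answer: -8296/27 ≈ -307.26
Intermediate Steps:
(-176 + (-42/162 - 134)) + B(-8, 3) = (-176 + (-42/162 - 134)) + 3 = (-176 + (-42*1/162 - 134)) + 3 = (-176 + (-7/27 - 134)) + 3 = (-176 - 3625/27) + 3 = -8377/27 + 3 = -8296/27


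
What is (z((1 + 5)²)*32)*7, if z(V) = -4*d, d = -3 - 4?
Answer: 6272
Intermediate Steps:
d = -7
z(V) = 28 (z(V) = -4*(-7) = 28)
(z((1 + 5)²)*32)*7 = (28*32)*7 = 896*7 = 6272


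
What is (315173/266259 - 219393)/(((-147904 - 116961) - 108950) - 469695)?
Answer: 29207522807/112296064545 ≈ 0.26009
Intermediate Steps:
(315173/266259 - 219393)/(((-147904 - 116961) - 108950) - 469695) = (315173*(1/266259) - 219393)/((-264865 - 108950) - 469695) = (315173/266259 - 219393)/(-373815 - 469695) = -58415045614/266259/(-843510) = -58415045614/266259*(-1/843510) = 29207522807/112296064545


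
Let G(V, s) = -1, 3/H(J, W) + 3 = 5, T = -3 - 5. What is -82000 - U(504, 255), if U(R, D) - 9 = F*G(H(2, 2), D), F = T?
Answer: -82017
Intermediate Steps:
T = -8
H(J, W) = 3/2 (H(J, W) = 3/(-3 + 5) = 3/2)
F = -8
U(R, D) = 17 (U(R, D) = 9 - 8*(-1) = 9 + 8 = 17)
-82000 - U(504, 255) = -82000 - 1*17 = -82000 - 17 = -82017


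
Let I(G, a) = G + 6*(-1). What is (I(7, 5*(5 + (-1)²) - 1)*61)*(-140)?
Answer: -8540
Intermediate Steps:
I(G, a) = -6 + G (I(G, a) = G - 6 = -6 + G)
(I(7, 5*(5 + (-1)²) - 1)*61)*(-140) = ((-6 + 7)*61)*(-140) = (1*61)*(-140) = 61*(-140) = -8540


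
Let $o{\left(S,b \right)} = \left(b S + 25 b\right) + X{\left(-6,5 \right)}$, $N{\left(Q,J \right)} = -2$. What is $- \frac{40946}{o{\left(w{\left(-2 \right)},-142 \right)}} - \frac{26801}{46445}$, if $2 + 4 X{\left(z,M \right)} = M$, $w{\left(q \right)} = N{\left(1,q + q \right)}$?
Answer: $\frac{7256900019}{606618145} \approx 11.963$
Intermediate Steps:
$w{\left(q \right)} = -2$
$X{\left(z,M \right)} = - \frac{1}{2} + \frac{M}{4}$
$o{\left(S,b \right)} = \frac{3}{4} + 25 b + S b$ ($o{\left(S,b \right)} = \left(b S + 25 b\right) + \left(- \frac{1}{2} + \frac{1}{4} \cdot 5\right) = \left(S b + 25 b\right) + \left(- \frac{1}{2} + \frac{5}{4}\right) = \left(25 b + S b\right) + \frac{3}{4} = \frac{3}{4} + 25 b + S b$)
$- \frac{40946}{o{\left(w{\left(-2 \right)},-142 \right)}} - \frac{26801}{46445} = - \frac{40946}{\frac{3}{4} + 25 \left(-142\right) - -284} - \frac{26801}{46445} = - \frac{40946}{\frac{3}{4} - 3550 + 284} - \frac{26801}{46445} = - \frac{40946}{- \frac{13061}{4}} - \frac{26801}{46445} = \left(-40946\right) \left(- \frac{4}{13061}\right) - \frac{26801}{46445} = \frac{163784}{13061} - \frac{26801}{46445} = \frac{7256900019}{606618145}$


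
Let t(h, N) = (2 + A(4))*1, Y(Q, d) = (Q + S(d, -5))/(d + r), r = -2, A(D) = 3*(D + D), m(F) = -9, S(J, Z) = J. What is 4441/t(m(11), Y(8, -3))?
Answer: 4441/26 ≈ 170.81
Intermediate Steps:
A(D) = 6*D (A(D) = 3*(2*D) = 6*D)
Y(Q, d) = (Q + d)/(-2 + d) (Y(Q, d) = (Q + d)/(d - 2) = (Q + d)/(-2 + d))
t(h, N) = 26 (t(h, N) = (2 + 6*4)*1 = (2 + 24)*1 = 26*1 = 26)
4441/t(m(11), Y(8, -3)) = 4441/26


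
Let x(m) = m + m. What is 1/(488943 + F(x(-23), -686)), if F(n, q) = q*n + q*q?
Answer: 1/991095 ≈ 1.0090e-6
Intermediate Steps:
x(m) = 2*m
F(n, q) = q² + n*q (F(n, q) = n*q + q² = q² + n*q)
1/(488943 + F(x(-23), -686)) = 1/(488943 - 686*(2*(-23) - 686)) = 1/(488943 - 686*(-46 - 686)) = 1/(488943 - 686*(-732)) = 1/(488943 + 502152) = 1/991095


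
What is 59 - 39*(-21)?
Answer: 878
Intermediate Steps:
59 - 39*(-21) = 59 + 819 = 878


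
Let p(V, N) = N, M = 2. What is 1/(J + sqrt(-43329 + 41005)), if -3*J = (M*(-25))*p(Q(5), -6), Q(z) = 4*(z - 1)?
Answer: -25/3081 - I*sqrt(581)/6162 ≈ -0.0081142 - 0.0039117*I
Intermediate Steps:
Q(z) = -4 + 4*z (Q(z) = 4*(-1 + z) = -4 + 4*z)
J = -100 (J = -2*(-25)*(-6)/3 = -(-50)*(-6)/3 = -1/3*300 = -100)
1/(J + sqrt(-43329 + 41005)) = 1/(-100 + sqrt(-43329 + 41005)) = 1/(-100 + sqrt(-2324)) = 1/(-100 + 2*I*sqrt(581))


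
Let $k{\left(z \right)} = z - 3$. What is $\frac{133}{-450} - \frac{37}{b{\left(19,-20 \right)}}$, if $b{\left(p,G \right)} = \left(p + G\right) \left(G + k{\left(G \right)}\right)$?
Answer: $- \frac{22369}{19350} \approx -1.156$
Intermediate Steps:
$k{\left(z \right)} = -3 + z$
$b{\left(p,G \right)} = \left(-3 + 2 G\right) \left(G + p\right)$ ($b{\left(p,G \right)} = \left(p + G\right) \left(G + \left(-3 + G\right)\right) = \left(G + p\right) \left(-3 + 2 G\right) = \left(-3 + 2 G\right) \left(G + p\right)$)
$\frac{133}{-450} - \frac{37}{b{\left(19,-20 \right)}} = \frac{133}{-450} - \frac{37}{\left(-20\right)^{2} - 380 - 20 \left(-3 - 20\right) + 19 \left(-3 - 20\right)} = 133 \left(- \frac{1}{450}\right) - \frac{37}{400 - 380 - -460 + 19 \left(-23\right)} = - \frac{133}{450} - \frac{37}{400 - 380 + 460 - 437} = - \frac{133}{450} - \frac{37}{43} = - \frac{22369}{19350}$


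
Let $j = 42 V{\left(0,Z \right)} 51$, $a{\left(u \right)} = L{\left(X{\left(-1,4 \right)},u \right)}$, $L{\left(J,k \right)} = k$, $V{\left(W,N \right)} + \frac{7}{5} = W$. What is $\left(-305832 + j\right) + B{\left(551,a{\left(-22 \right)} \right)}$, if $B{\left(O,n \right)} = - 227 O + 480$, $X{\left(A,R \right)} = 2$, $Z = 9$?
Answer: $- \frac{2167139}{5} \approx -4.3343 \cdot 10^{5}$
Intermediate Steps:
$V{\left(W,N \right)} = - \frac{7}{5} + W$
$a{\left(u \right)} = u$
$B{\left(O,n \right)} = 480 - 227 O$
$j = - \frac{14994}{5}$ ($j = 42 \left(- \frac{7}{5} + 0\right) 51 = 42 \left(- \frac{7}{5}\right) 51 = \left(- \frac{294}{5}\right) 51 = - \frac{14994}{5} \approx -2998.8$)
$\left(-305832 + j\right) + B{\left(551,a{\left(-22 \right)} \right)} = \left(-305832 - \frac{14994}{5}\right) + \left(480 - 125077\right) = - \frac{1544154}{5} + \left(480 - 125077\right) = - \frac{1544154}{5} - 124597 = - \frac{2167139}{5}$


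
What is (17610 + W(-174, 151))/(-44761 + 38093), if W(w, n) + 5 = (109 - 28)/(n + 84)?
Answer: -1034314/391745 ≈ -2.6403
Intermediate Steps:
W(w, n) = -5 + 81/(84 + n) (W(w, n) = -5 + (109 - 28)/(n + 84) = -5 + 81/(84 + n))
(17610 + W(-174, 151))/(-44761 + 38093) = (17610 + (-339 - 5*151)/(84 + 151))/(-44761 + 38093) = (17610 + (-339 - 755)/235)/(-6668) = (17610 + (1/235)*(-1094))*(-1/6668) = (17610 - 1094/235)*(-1/6668) = (4137256/235)*(-1/6668) = -1034314/391745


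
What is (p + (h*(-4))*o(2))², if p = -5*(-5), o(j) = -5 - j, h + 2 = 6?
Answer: 18769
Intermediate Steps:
h = 4 (h = -2 + 6 = 4)
p = 25
(p + (h*(-4))*o(2))² = (25 + (4*(-4))*(-5 - 1*2))² = (25 - 16*(-5 - 2))² = (25 - 16*(-7))² = (25 + 112)² = 137² = 18769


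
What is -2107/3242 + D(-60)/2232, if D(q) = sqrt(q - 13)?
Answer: -2107/3242 + I*sqrt(73)/2232 ≈ -0.64991 + 0.003828*I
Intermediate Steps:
D(q) = sqrt(-13 + q)
-2107/3242 + D(-60)/2232 = -2107/3242 + sqrt(-13 - 60)/2232 = -2107*1/3242 + sqrt(-73)*(1/2232) = -2107/3242 + (I*sqrt(73))*(1/2232) = -2107/3242 + I*sqrt(73)/2232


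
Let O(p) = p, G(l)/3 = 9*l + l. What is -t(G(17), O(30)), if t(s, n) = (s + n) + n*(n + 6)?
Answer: -1620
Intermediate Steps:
G(l) = 30*l (G(l) = 3*(9*l + l) = 3*(10*l) = 30*l)
t(s, n) = n + s + n*(6 + n) (t(s, n) = (n + s) + n*(6 + n) = n + s + n*(6 + n))
-t(G(17), O(30)) = -(30*17 + 30**2 + 7*30) = -(510 + 900 + 210) = -1*1620 = -1620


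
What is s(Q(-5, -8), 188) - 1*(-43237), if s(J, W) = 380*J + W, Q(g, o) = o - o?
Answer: 43425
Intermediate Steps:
Q(g, o) = 0
s(J, W) = W + 380*J
s(Q(-5, -8), 188) - 1*(-43237) = (188 + 380*0) - 1*(-43237) = (188 + 0) + 43237 = 188 + 43237 = 43425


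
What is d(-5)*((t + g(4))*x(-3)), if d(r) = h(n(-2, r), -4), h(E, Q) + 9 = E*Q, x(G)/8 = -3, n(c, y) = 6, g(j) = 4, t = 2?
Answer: 4752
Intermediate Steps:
x(G) = -24 (x(G) = 8*(-3) = -24)
h(E, Q) = -9 + E*Q
d(r) = -33 (d(r) = -9 + 6*(-4) = -9 - 24 = -33)
d(-5)*((t + g(4))*x(-3)) = -33*(2 + 4)*(-24) = -198*(-24) = -33*(-144) = 4752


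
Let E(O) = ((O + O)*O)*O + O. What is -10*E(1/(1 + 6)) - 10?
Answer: -3940/343 ≈ -11.487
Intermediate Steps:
E(O) = O + 2*O³ (E(O) = ((2*O)*O)*O + O = (2*O²)*O + O = 2*O³ + O = O + 2*O³)
-10*E(1/(1 + 6)) - 10 = -10*(1/(1 + 6) + 2*(1/(1 + 6))³) - 10 = -10*(1/7 + 2*(1/7)³) - 10 = -10*(⅐ + 2*(⅐)³) - 10 = -10*(⅐ + 2*(1/343)) - 10 = -10*(⅐ + 2/343) - 10 = -10*51/343 - 10 = -510/343 - 10 = -3940/343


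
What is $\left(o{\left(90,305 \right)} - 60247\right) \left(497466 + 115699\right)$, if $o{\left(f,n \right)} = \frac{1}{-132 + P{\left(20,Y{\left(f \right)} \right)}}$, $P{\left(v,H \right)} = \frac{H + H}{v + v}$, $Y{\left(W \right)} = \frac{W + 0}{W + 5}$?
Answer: $- \frac{926156746350955}{25071} \approx -3.6941 \cdot 10^{10}$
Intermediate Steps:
$Y{\left(W \right)} = \frac{W}{5 + W}$
$P{\left(v,H \right)} = \frac{H}{v}$ ($P{\left(v,H \right)} = \frac{2 H}{2 v} = 2 H \frac{1}{2 v} = \frac{H}{v}$)
$o{\left(f,n \right)} = \frac{1}{-132 + \frac{f}{20 \left(5 + f\right)}}$ ($o{\left(f,n \right)} = \frac{1}{-132 + \frac{f \frac{1}{5 + f}}{20}} = \frac{1}{-132 + \frac{f}{5 + f} \frac{1}{20}} = \frac{1}{-132 + \frac{f}{20 \left(5 + f\right)}}$)
$\left(o{\left(90,305 \right)} - 60247\right) \left(497466 + 115699\right) = \left(\frac{20 \left(5 + 90\right)}{-13200 - 237510} - 60247\right) \left(497466 + 115699\right) = \left(20 \frac{1}{-13200 - 237510} \cdot 95 - 60247\right) 613165 = \left(20 \frac{1}{-250710} \cdot 95 - 60247\right) 613165 = \left(20 \left(- \frac{1}{250710}\right) 95 - 60247\right) 613165 = \left(- \frac{190}{25071} - 60247\right) 613165 = \left(- \frac{1510452727}{25071}\right) 613165 = - \frac{926156746350955}{25071}$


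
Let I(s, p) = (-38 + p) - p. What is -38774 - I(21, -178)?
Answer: -38736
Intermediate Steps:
I(s, p) = -38
-38774 - I(21, -178) = -38774 - 1*(-38) = -38774 + 38 = -38736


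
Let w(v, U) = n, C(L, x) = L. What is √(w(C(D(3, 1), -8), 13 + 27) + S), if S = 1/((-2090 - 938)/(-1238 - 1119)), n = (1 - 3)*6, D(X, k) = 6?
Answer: I*√25722103/1514 ≈ 3.3499*I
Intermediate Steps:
n = -12 (n = -2*6 = -12)
w(v, U) = -12
S = 2357/3028 (S = 1/(-3028/(-2357)) = 1/(-3028*(-1/2357)) = 1/(3028/2357) = 2357/3028 ≈ 0.77840)
√(w(C(D(3, 1), -8), 13 + 27) + S) = √(-12 + 2357/3028) = √(-33979/3028) = I*√25722103/1514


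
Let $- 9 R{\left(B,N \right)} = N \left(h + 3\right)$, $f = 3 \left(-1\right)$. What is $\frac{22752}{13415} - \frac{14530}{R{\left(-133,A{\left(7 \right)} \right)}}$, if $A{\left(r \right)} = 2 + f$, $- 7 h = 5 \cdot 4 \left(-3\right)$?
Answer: $- \frac{1364234882}{120735} \approx -11299.0$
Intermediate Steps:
$f = -3$
$h = \frac{60}{7}$ ($h = - \frac{5 \cdot 4 \left(-3\right)}{7} = - \frac{20 \left(-3\right)}{7} = \left(- \frac{1}{7}\right) \left(-60\right) = \frac{60}{7} \approx 8.5714$)
$A{\left(r \right)} = -1$ ($A{\left(r \right)} = 2 - 3 = -1$)
$R{\left(B,N \right)} = - \frac{9 N}{7}$ ($R{\left(B,N \right)} = - \frac{N \left(\frac{60}{7} + 3\right)}{9} = - \frac{N \frac{81}{7}}{9} = - \frac{\frac{81}{7} N}{9} = - \frac{9 N}{7}$)
$\frac{22752}{13415} - \frac{14530}{R{\left(-133,A{\left(7 \right)} \right)}} = \frac{22752}{13415} - \frac{14530}{\left(- \frac{9}{7}\right) \left(-1\right)} = 22752 \cdot \frac{1}{13415} - \frac{14530}{\frac{9}{7}} = \frac{22752}{13415} - \frac{101710}{9} = - \frac{1364234882}{120735}$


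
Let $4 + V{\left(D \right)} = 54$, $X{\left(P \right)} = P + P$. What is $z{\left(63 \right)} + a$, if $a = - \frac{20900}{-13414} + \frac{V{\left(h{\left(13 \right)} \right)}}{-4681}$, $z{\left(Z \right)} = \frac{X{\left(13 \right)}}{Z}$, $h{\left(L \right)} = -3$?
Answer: $\frac{204046918}{104100759} \approx 1.9601$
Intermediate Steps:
$X{\left(P \right)} = 2 P$
$V{\left(D \right)} = 50$ ($V{\left(D \right)} = -4 + 54 = 50$)
$z{\left(Z \right)} = \frac{26}{Z}$ ($z{\left(Z \right)} = \frac{2 \cdot 13}{Z} = \frac{26}{Z}$)
$a = \frac{2556900}{1652393}$ ($a = - \frac{20900}{-13414} + \frac{50}{-4681} = \left(-20900\right) \left(- \frac{1}{13414}\right) + 50 \left(- \frac{1}{4681}\right) = \frac{550}{353} - \frac{50}{4681} = \frac{2556900}{1652393} \approx 1.5474$)
$z{\left(63 \right)} + a = \frac{26}{63} + \frac{2556900}{1652393} = \frac{204046918}{104100759}$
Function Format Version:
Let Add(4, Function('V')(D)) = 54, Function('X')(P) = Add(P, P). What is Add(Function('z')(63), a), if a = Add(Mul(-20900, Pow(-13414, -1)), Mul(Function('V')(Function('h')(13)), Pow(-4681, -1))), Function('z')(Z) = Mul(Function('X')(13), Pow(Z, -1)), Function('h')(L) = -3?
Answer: Rational(204046918, 104100759) ≈ 1.9601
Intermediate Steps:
Function('X')(P) = Mul(2, P)
Function('V')(D) = 50 (Function('V')(D) = Add(-4, 54) = 50)
Function('z')(Z) = Mul(26, Pow(Z, -1)) (Function('z')(Z) = Mul(Mul(2, 13), Pow(Z, -1)) = Mul(26, Pow(Z, -1)))
a = Rational(2556900, 1652393) (a = Add(Mul(-20900, Pow(-13414, -1)), Mul(50, Pow(-4681, -1))) = Add(Mul(-20900, Rational(-1, 13414)), Mul(50, Rational(-1, 4681))) = Add(Rational(550, 353), Rational(-50, 4681)) = Rational(2556900, 1652393) ≈ 1.5474)
Add(Function('z')(63), a) = Add(Mul(26, Pow(63, -1)), Rational(2556900, 1652393)) = Add(Mul(26, Rational(1, 63)), Rational(2556900, 1652393)) = Add(Rational(26, 63), Rational(2556900, 1652393)) = Rational(204046918, 104100759)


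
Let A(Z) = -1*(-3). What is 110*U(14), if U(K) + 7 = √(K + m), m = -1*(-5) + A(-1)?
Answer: -770 + 110*√22 ≈ -254.05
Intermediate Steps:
A(Z) = 3
m = 8 (m = -1*(-5) + 3 = 5 + 3 = 8)
U(K) = -7 + √(8 + K) (U(K) = -7 + √(K + 8) = -7 + √(8 + K))
110*U(14) = 110*(-7 + √(8 + 14)) = 110*(-7 + √22) = -770 + 110*√22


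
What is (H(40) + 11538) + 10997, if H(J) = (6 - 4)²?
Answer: 22539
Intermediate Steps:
H(J) = 4 (H(J) = 2² = 4)
(H(40) + 11538) + 10997 = (4 + 11538) + 10997 = 11542 + 10997 = 22539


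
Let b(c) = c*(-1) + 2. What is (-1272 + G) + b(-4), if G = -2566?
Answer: -3832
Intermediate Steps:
b(c) = 2 - c (b(c) = -c + 2 = 2 - c)
(-1272 + G) + b(-4) = (-1272 - 2566) + (2 - 1*(-4)) = -3838 + (2 + 4) = -3838 + 6 = -3832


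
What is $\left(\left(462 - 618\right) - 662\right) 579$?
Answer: $-473622$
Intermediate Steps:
$\left(\left(462 - 618\right) - 662\right) 579 = \left(-156 - 662\right) 579 = \left(-818\right) 579 = -473622$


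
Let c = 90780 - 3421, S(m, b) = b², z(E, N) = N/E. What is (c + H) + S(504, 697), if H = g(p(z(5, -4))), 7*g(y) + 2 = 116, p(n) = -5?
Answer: 4012290/7 ≈ 5.7318e+5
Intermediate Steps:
g(y) = 114/7 (g(y) = -2/7 + (⅐)*116 = -2/7 + 116/7 = 114/7)
H = 114/7 ≈ 16.286
c = 87359
(c + H) + S(504, 697) = (87359 + 114/7) + 697² = 611627/7 + 485809 = 4012290/7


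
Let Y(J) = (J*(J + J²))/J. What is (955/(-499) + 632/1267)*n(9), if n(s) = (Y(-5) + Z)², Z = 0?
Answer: -357846800/632233 ≈ -566.00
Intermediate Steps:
Y(J) = J + J²
n(s) = 400 (n(s) = (-5*(1 - 5) + 0)² = (-5*(-4) + 0)² = (20 + 0)² = 20² = 400)
(955/(-499) + 632/1267)*n(9) = (955/(-499) + 632/1267)*400 = (955*(-1/499) + 632*(1/1267))*400 = (-955/499 + 632/1267)*400 = -894617/632233*400 = -357846800/632233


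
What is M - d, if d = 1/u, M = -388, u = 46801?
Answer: -18158789/46801 ≈ -388.00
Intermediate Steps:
d = 1/46801 ≈ 2.1367e-5
M - d = -388 - 1*1/46801 = -388 - 1/46801 = -18158789/46801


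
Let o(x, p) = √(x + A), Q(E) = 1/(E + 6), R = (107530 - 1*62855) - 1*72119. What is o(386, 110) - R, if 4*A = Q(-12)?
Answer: 27444 + √55578/12 ≈ 27464.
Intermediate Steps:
R = -27444 (R = (107530 - 62855) - 72119 = 44675 - 72119 = -27444)
Q(E) = 1/(6 + E)
A = -1/24 (A = 1/(4*(6 - 12)) = (¼)/(-6) = (¼)*(-⅙) = -1/24 ≈ -0.041667)
o(x, p) = √(-1/24 + x) (o(x, p) = √(x - 1/24) = √(-1/24 + x))
o(386, 110) - R = √(-6 + 144*386)/12 - 1*(-27444) = √(-6 + 55584)/12 + 27444 = √55578/12 + 27444 = 27444 + √55578/12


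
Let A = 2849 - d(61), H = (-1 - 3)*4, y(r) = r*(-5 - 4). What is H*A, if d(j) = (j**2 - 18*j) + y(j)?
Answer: -12400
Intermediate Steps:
y(r) = -9*r (y(r) = r*(-9) = -9*r)
d(j) = j**2 - 27*j (d(j) = (j**2 - 18*j) - 9*j = j**2 - 27*j)
H = -16 (H = -4*4 = -16)
A = 775 (A = 2849 - 61*(-27 + 61) = 2849 - 61*34 = 2849 - 1*2074 = 2849 - 2074 = 775)
H*A = -16*775 = -12400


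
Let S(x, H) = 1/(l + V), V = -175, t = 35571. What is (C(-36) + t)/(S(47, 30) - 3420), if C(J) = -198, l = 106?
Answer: -2440737/235981 ≈ -10.343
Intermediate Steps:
S(x, H) = -1/69 (S(x, H) = 1/(106 - 175) = 1/(-69) = -1/69)
(C(-36) + t)/(S(47, 30) - 3420) = (-198 + 35571)/(-1/69 - 3420) = 35373/(-235981/69) = 35373*(-69/235981) = -2440737/235981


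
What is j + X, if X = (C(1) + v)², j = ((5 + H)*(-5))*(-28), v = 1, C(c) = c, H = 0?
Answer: 704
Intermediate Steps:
j = 700 (j = ((5 + 0)*(-5))*(-28) = (5*(-5))*(-28) = -25*(-28) = 700)
X = 4 (X = (1 + 1)² = 2² = 4)
j + X = 700 + 4 = 704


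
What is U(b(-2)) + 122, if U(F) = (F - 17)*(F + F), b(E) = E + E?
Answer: 290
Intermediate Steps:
b(E) = 2*E
U(F) = 2*F*(-17 + F) (U(F) = (-17 + F)*(2*F) = 2*F*(-17 + F))
U(b(-2)) + 122 = 2*(2*(-2))*(-17 + 2*(-2)) + 122 = 2*(-4)*(-17 - 4) + 122 = 2*(-4)*(-21) + 122 = 168 + 122 = 290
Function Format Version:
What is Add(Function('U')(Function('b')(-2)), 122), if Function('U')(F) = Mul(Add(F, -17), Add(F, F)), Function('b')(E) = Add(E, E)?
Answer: 290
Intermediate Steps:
Function('b')(E) = Mul(2, E)
Function('U')(F) = Mul(2, F, Add(-17, F)) (Function('U')(F) = Mul(Add(-17, F), Mul(2, F)) = Mul(2, F, Add(-17, F)))
Add(Function('U')(Function('b')(-2)), 122) = Add(Mul(2, Mul(2, -2), Add(-17, Mul(2, -2))), 122) = Add(Mul(2, -4, Add(-17, -4)), 122) = Add(Mul(2, -4, -21), 122) = Add(168, 122) = 290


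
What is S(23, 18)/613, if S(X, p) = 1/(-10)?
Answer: -1/6130 ≈ -0.00016313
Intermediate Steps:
S(X, p) = -1/10
S(23, 18)/613 = -1/10/613 = -1/10*1/613 = -1/6130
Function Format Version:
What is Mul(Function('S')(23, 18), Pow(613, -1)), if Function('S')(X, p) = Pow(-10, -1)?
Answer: Rational(-1, 6130) ≈ -0.00016313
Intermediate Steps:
Function('S')(X, p) = Rational(-1, 10)
Mul(Function('S')(23, 18), Pow(613, -1)) = Mul(Rational(-1, 10), Pow(613, -1)) = Mul(Rational(-1, 10), Rational(1, 613)) = Rational(-1, 6130)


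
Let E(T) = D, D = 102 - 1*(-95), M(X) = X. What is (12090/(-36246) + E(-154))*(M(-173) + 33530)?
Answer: 39630184134/6041 ≈ 6.5602e+6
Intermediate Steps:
D = 197 (D = 102 + 95 = 197)
E(T) = 197
(12090/(-36246) + E(-154))*(M(-173) + 33530) = (12090/(-36246) + 197)*(-173 + 33530) = (12090*(-1/36246) + 197)*33357 = (-2015/6041 + 197)*33357 = (1188062/6041)*33357 = 39630184134/6041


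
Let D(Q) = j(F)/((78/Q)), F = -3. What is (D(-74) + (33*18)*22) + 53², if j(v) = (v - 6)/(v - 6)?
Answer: 619166/39 ≈ 15876.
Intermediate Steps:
j(v) = 1 (j(v) = (-6 + v)/(-6 + v) = 1)
D(Q) = Q/78 (D(Q) = 1/(78/Q) = 1*(Q/78) = Q/78)
(D(-74) + (33*18)*22) + 53² = ((1/78)*(-74) + (33*18)*22) + 53² = (-37/39 + 594*22) + 2809 = (-37/39 + 13068) + 2809 = 509615/39 + 2809 = 619166/39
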